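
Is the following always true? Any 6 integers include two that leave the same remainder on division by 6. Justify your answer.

No, the set {22, 23, 24, 25, 26, 27} is a counterexample.

Try 6 consecutive integers, 22, 23, …, 27. Their remainders mod 6 are 4, 5, 0, 1, 2, 3 — pairwise different, as any 6 ≤ 6 consecutive integers have distinct residues.
Hence this collection has no pair with equal remainders mod 6, disproving the claim.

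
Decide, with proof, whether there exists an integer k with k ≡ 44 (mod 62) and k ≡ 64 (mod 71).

k = 3330

The moduli 62 and 71 are coprime, so by the Chinese Remainder Theorem a unique solution modulo 4402 exists.
Any solution of the first congruence is k = 44 + 62t; substituting into the second, 62t ≡ 64 − 44 ≡ 20 (mod 71).
Since 62·63 = 3906 = 55·71 + 1, the inverse of 62 mod 71 is 63.
Multiplying by 63: t ≡ 63·20 = 1260 ≡ 53 (mod 71).
Taking t = 53 gives k = 44 + 62·53 = 3330.
Indeed 3330 ≡ 44 (mod 62) and 3330 ≡ 64 (mod 71).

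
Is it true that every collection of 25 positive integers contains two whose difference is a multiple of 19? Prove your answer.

Yes, this is always true.

There are exactly 19 possible remainders on division by 19.
Placing 25 integers into 19 classes, some class receives at least two — say a and b.
Equal remainders mean a − b ≡ 0 (mod 19), so 19 divides their difference.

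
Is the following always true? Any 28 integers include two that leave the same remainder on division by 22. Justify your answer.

Partition the integers by their residue mod 22; there are 22 classes.
With 28 integers and only 22 classes, the pigeonhole principle forces two of them, say a and b, into the same class.
So a and b have equal remainders mod 22, which is exactly what was to be shown.

Yes, this is always true.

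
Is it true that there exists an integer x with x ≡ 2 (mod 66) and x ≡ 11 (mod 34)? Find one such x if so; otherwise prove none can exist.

Reduce both congruences modulo 2, which divides 66 and 34: they say x ≡ 2 (mod 2) and x ≡ 11 (mod 2).
These are incompatible: 2 − 11 = -9 is not divisible by 2.
So no integer satisfies both congruences.

There is no such integer.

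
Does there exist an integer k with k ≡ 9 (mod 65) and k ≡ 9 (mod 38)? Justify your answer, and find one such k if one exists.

k = 9

The moduli 65 and 38 are coprime, so by the Chinese Remainder Theorem a unique solution modulo 2470 exists.
Any solution of the first congruence is k = 9 + 65t; substituting into the second, 65t ≡ 9 − 9 ≡ 0 (mod 38).
65 ≡ 27 (mod 38), so this reads 27t ≡ 0 (mod 38). t = 0 satisfies this.
With t = 0: k = 9 + 65·0 = 9.
Indeed 9 ≡ 9 (mod 65) and 9 ≡ 9 (mod 38).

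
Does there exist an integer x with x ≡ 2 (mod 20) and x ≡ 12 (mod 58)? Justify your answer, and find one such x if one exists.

gcd(20, 58) = 2. A simultaneous solution exists iff 2 ≡ 12 (mod 2); here 2 mod 2 = 0 = 12 mod 2, so it does.
Put x = 2 + 20t, so we need 20t ≡ 10 (mod 58), equivalently (divide by 2) 10t ≡ 5 (mod 29).
Invert 10 mod 29 by the Euclidean algorithm: 29 = 2·10 + 9, 10 = 1·9 + 1, 9 = 9·1 + 0; back-substituting, 1 = 10 − 1·9 = 10 − (29 − 2·10) = −29 + 3·10. Hence 10·3 ≡ 1, so 10⁻¹ ≡ 3 (mod 29).
Multiplying by 3: t ≡ 3·5 = 15 (mod 29).
Then x = 2 + 20·15 = 302.
Indeed 302 ≡ 2 (mod 20) and 302 ≡ 12 (mod 58).

x = 302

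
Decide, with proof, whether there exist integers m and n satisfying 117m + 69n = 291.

Since gcd(117, 69) = 3 and 291 = 3·97, Bézout's identity guarantees a solution.
Dividing through by 3 reduces the equation to 39m + 23n = 97.
Dividing repeatedly: 39 = 1·23 + 16, 23 = 1·16 + 7, 16 = 2·7 + 2, 7 = 3·2 + 1, 2 = 2·1 + 0.
Working back up the chain: 1 = 7 − 3·2 = 7 − 3·(16 − 2·7) = −3·16 + 7·7 = −3·16 + 7·(23 − 1·16) = 7·23 − 10·16 = 7·23 − 10·(39 − 1·23) = −10·39 + 17·23. So 39·(-10) + 23·17 = 1.
Times 97: 39·(-970) + 23·1649 = 97, so (-970, 1649) solves it.
The general solution is m = -970 + 23k, n = 1649 − 39k; taking k = 43 gives the smaller pair m = 19, n = -28.
Check: 117·19 + 69·(-28) = 2223 − 1932 = 291. ✓

m = 19, n = -28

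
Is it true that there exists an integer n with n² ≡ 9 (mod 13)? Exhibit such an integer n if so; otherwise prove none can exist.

n = 3

Take n = 3. Then 3² = 9, and since 0 ≤ 9 < 13 this is already reduced: 3² ≡ 9 (mod 13).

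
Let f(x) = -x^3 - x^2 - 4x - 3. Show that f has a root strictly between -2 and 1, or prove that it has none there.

Yes, f has a root in the interval.

f(-2) = 9 and f(1) = -9, which have opposite signs.
As a polynomial, f is continuous on every closed interval.
By the Intermediate Value Theorem, f takes the value 0 somewhere in the open interval.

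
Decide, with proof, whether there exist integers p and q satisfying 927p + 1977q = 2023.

gcd(927, 1977) = 3, so every integer of the form 927p + 1977q is a multiple of 3.
But 2023 = 3·674 + 1, so 3 ∤ 2023.
So the equation is unsolvable over ℤ.

No such integers exist.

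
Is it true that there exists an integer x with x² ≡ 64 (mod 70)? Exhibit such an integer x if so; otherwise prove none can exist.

Take x = 22. Then 22² = 484 = 6·70 + 64, so 22² ≡ 64 (mod 70).

x = 22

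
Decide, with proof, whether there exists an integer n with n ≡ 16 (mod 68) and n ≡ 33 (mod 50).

No such integer exists.

gcd(68, 50) = 2. If n ≡ 16 (mod 68) and n ≡ 33 (mod 50), then n ≡ 16 (mod 2) and n ≡ 33 (mod 2).
But 16 mod 2 = 0 while 33 mod 2 = 1, a contradiction.
Therefore no such n exists.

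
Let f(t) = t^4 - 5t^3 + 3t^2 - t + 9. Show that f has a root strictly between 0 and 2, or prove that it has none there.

Yes, f has a root in the interval.

f(0) = 9 and f(2) = -5, which have opposite signs.
As a polynomial, f is continuous on every closed interval.
By the Intermediate Value Theorem, f takes the value 0 somewhere in the open interval.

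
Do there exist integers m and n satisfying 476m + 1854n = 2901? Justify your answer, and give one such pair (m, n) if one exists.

gcd(476, 1854) = 2, so every integer of the form 476m + 1854n is a multiple of 2.
However 2901 leaves remainder 1 on division by 2.
Therefore 476m + 1854n = 2901 has no solution in integers.

No, no such integers exist.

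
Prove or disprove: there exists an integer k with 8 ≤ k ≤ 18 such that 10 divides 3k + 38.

k = 14

At k = 14 we get 3·14 + 38 = 80, and 80 = 10·8.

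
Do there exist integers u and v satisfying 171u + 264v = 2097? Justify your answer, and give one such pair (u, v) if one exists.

u = 3, v = 6

Every value of 171u + 264v is a multiple of gcd(171, 264) = 3; since 3 ∣ 2097, solutions exist.
Dividing through by 3 reduces the equation to 57u + 88v = 699.
Euclidean algorithm: 88 = 1·57 + 31, 57 = 1·31 + 26, 31 = 1·26 + 5, 26 = 5·5 + 1, 5 = 5·1 + 0.
Working back up the chain: 1 = 26 − 5·5 = 26 − 5·(31 − 1·26) = −5·31 + 6·26 = −5·31 + 6·(57 − 1·31) = 6·57 − 11·31 = 6·57 − 11·(88 − 1·57) = −11·88 + 17·57. So 57·17 + 88·(-11) = 1.
Multiplying through by 699: u = 17·699 = 11883, v = (-11)·699 = -7689 is a solution.
Shifting by a multiple of (88, −57) keeps it a solution: u = 11883 − 135·88 = 3, v = -7689 + 135·57 = 6.
Check: 171·3 + 264·6 = 513 + 1584 = 2097. ✓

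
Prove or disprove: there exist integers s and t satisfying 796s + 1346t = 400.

s = 244, t = -144

Every value of 796s + 1346t is a multiple of gcd(796, 1346) = 2; since 2 ∣ 400, solutions exist.
Dividing through by 2 reduces the equation to 398s + 673t = 200.
Run the Euclidean algorithm on 673 and 398: 673 = 1·398 + 275, 398 = 1·275 + 123, 275 = 2·123 + 29, 123 = 4·29 + 7, 29 = 4·7 + 1, 7 = 7·1 + 0.
Back-substituting, 1 = 29 − 4·7 = 29 − 4·(123 − 4·29) = −4·123 + 17·29 = −4·123 + 17·(275 − 2·123) = 17·275 − 38·123 = 17·275 − 38·(398 − 1·275) = −38·398 + 55·275 = −38·398 + 55·(673 − 1·398) = 55·673 − 93·398; that is, 398·(-93) + 673·55 = 1.
Multiplying through by 200: s = (-93)·200 = -18600, t = 55·200 = 11000 is a solution.
Adding 28·673 to s and subtracting 28·398 from t gives the tidier solution (244, -144).
Check: 796·244 + 1346·(-144) = 194224 − 193824 = 400. ✓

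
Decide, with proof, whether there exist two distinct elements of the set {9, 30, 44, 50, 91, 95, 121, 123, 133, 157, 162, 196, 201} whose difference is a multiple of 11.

9 and 196 are such a pair.

Reduce each element mod 11: 9↦9, 30↦8, 44↦0, 50↦6, 91↦3, 95↦7, 121↦0, 123↦2, 133↦1, 157↦3, 162↦8, 196↦9, 201↦3. The residue 9 repeats (at 9 and 196), and 196 − 9 = 187 = 17·11.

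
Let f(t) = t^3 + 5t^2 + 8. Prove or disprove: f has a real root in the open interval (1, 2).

The endpoint values f(1) = 14 and f(2) = 36 are both positive. Claim: f(t) > 0 for every t in (1, 2).
Substitute t = 1 + u, where 0 < u < 1 on the interval. Expanding, f(1 + u) = u^3 + 8u^2 + 13u + 14.
The nonzero coefficients here are all positive, so for u > 0 every term is positive (or zero), and the constant term 14 is strictly positive.
Therefore f(t) > 0 throughout (1, 2), and f has no zero there.

f has no root in that interval.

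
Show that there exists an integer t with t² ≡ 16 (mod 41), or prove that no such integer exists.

t = 37 works: 37² = 1369, and 1369 − 16 = 1353 = 33·41.

t = 37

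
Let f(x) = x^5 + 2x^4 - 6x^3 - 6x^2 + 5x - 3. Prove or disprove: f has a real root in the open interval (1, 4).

Yes, f has a root in the interval.

f(1) = -7 and f(4) = 1073, which have opposite signs.
As a polynomial, f is continuous on every closed interval.
By the Intermediate Value Theorem f must vanish at some point of (1, 4).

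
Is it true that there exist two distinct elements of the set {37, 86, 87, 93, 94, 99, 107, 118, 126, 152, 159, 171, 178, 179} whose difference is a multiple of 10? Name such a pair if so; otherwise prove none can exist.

37 mod 10 = 7 and 87 mod 10 = 7, so 87 − 37 = 50 = 5·10.

The pair (37, 87) works.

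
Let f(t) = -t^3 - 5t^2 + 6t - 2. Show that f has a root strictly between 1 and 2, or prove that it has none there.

The endpoint values f(1) = -2 and f(2) = -18 are both negative. Claim: f(t) < 0 for every t in (1, 2).
Shift to the endpoint 1: with t = 1 + u (0 < u < 1), one computes f(1 + u) = -u^3 - 8u^2 - 7u - 2.
The nonzero coefficients here are all negative, so for u > 0 every term is negative (or zero), and the constant term -2 is strictly negative.
So f is strictly negative on (1, 2); no root exists in the interval.

No.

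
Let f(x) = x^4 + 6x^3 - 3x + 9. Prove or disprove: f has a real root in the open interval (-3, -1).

Yes, f has a root in the interval.

f(-3) = -63 and f(-1) = 7, which have opposite signs.
As a polynomial, f is continuous on every closed interval.
By the Intermediate Value Theorem f must vanish at some point of (-3, -1).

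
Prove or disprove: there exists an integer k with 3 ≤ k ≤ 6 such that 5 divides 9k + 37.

No such integer k in that range exists.

The values of 9k + 37 for k = 3, 4, 5, 6 are 64, 73, 82, 91; reduced mod 5 these are 4, 3, 2, 1.
Since 0 is absent from this list, 5 ∤ 9k + 37 for every k with 3 ≤ k ≤ 6.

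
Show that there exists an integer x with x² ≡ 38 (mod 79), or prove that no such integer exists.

x = 65 works: 65² = 4225, and 4225 − 38 = 4187 = 53·79.

x = 65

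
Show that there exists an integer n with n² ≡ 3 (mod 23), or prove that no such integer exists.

n = 7

Take n = 7. Then 7² = 49 = 2·23 + 3, so 7² ≡ 3 (mod 23).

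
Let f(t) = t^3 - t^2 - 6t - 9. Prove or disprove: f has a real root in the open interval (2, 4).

Such a root exists.

f(2) = -17 and f(4) = 15, which have opposite signs.
Since f is a polynomial it is continuous on [2, 4].
By the Intermediate Value Theorem f must vanish at some point of (2, 4).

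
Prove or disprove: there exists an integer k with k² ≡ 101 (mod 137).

k = 52 works: 52² = 2704, and 2704 − 101 = 2603 = 19·137.

k = 52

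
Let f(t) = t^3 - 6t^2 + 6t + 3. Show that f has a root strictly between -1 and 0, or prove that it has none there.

Such a root exists.

f(-1) = -10 and f(0) = 3, which have opposite signs.
As a polynomial, f is continuous on every closed interval.
By the Intermediate Value Theorem f must vanish at some point of (-1, 0).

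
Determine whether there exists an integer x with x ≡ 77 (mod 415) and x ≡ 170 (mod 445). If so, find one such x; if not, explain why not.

There is no such integer.

Reduce both congruences modulo 5, which divides 415 and 445: they say x ≡ 77 (mod 5) and x ≡ 170 (mod 5).
But 77 mod 5 = 2 while 170 mod 5 = 0, a contradiction.
Therefore no such x exists.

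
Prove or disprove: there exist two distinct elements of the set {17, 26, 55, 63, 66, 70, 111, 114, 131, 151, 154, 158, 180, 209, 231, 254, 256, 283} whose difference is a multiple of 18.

No such pair exists.

Reduce each element modulo 18: 17↦17, 26↦8, 55↦1, 63↦9, 66↦12, 70↦16, 111↦3, 114↦6, 131↦5, 151↦7, 154↦10, 158↦14, 180↦0, 209↦11, 231↦15, 254↦2, 256↦4, 283↦13.
All 18 residues are distinct, so no two elements differ by a multiple of 18.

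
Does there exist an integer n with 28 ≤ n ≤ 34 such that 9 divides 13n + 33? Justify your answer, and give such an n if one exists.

n = 30

n = 30 works, since 13·30 + 33 = 423 = 47·9.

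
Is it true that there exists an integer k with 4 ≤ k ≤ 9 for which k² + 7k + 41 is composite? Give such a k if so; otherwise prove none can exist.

At k = 8: 8² + 7·8 + 41 = 161 = 7·23, which is composite.

k = 8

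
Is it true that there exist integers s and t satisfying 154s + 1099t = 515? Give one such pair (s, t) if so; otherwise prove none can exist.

Both 154 and 1099 are divisible by gcd(154, 1099) = 7, hence so is any combination 154s + 1099t.
However 515 leaves remainder 4 on division by 7.
So the equation is unsolvable over ℤ.

No, no such integers exist.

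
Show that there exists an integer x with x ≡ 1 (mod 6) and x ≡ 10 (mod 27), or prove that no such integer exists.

Here gcd(6, 27) = 3, and both 1 and 10 leave remainder 1 mod 3, so the system is consistent.
List candidates x ≡ 1 (mod 6): 1, 7, 13, 19, 25, 31, 37. Modulo 27 these are 1, 7, 13, 19, 25, 4, 10; 37 gives 10 as required.
Check: 37 mod 6 = 1, 37 mod 27 = 10. ✓

x = 37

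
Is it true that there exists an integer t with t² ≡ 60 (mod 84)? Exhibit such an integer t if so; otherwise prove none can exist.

t = 12

Take t = 12. Then 12² = 144 = 1·84 + 60, so 12² ≡ 60 (mod 84).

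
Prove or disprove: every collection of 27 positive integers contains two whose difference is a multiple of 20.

True.

There are exactly 20 possible remainders on division by 20.
Placing 27 integers into 20 classes, some class receives at least two — say a and b.
Their difference a − b is then a multiple of 20.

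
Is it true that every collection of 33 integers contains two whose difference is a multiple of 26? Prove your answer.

Yes.

Each integer lies in one of the 26 residue classes modulo 26.
With 33 integers and only 26 classes, the pigeonhole principle forces two of them, say a and b, into the same class.
Their difference a − b is then a multiple of 26.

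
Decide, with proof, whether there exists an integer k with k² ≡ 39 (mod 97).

No such integer exists.

Apply Euler's criterion with the prime 97: 39 is a quadratic residue iff 39^48 ≡ 1 (mod 97), and a non-residue iff it is ≡ −1.
Repeated squaring mod 97: 39^2 = 1521 ≡ 66; 39^4 ≡ 66² = 4356 ≡ 88; 39^8 ≡ 88² = 7744 ≡ 81; 39^16 ≡ 81² = 6561 ≡ 62; 39^32 ≡ 62² = 3844 ≡ 61.
Since 48 = 32 + 16, 39^48 ≡ 61 · 62; multiplying out mod 97: 61·62 = 3782 ≡ 96. Thus 39^48 ≡ 96 ≡ −1 (mod 97).
The value −1 means 39 is a non-residue modulo 97, so k² ≡ 39 (mod 97) is impossible.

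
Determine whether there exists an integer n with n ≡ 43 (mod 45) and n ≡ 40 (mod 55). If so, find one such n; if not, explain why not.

gcd(45, 55) = 5. If n ≡ 43 (mod 45) and n ≡ 40 (mod 55), then n ≡ 43 (mod 5) and n ≡ 40 (mod 5).
But 43 mod 5 = 3 while 40 mod 5 = 0, a contradiction.
Hence the system has no solution.

There is no such integer.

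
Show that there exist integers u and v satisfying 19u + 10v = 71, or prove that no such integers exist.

Since gcd(19, 10) = 1, every integer is an integer combination of 19 and 10.
Euclidean algorithm: 19 = 1·10 + 9, 10 = 1·9 + 1, 9 = 9·1 + 0.
Working back up the chain: 1 = 10 − 1·9 = 10 − (19 − 1·10) = −19 + 2·10. So 19·(-1) + 10·2 = 1.
Times 71: 19·(-71) + 10·142 = 71, so (-71, 142) solves it.
Adding 8·10 to u and subtracting 8·19 from v gives the tidier solution (9, -10).
Indeed 19·9 + 10·(-10) = 171 − 100 = 71.

u = 9, v = -10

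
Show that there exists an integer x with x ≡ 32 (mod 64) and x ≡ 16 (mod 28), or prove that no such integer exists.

The moduli are not coprime: gcd(64, 28) = 4. Compatibility requires 4 ∣ (16 − 32) = -16, which holds, so solutions exist.
The integers ≡ 32 (mod 64) are 32, 96, 160, 224, 288, 352, …; their remainders mod 28 are 4, 12, 20, 0, 8, 16, so x = 352 is the first that is ≡ 16 (mod 28).
Indeed 352 ≡ 32 (mod 64) and 352 ≡ 16 (mod 28).

x = 352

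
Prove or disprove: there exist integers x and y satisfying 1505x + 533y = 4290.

1505 and 533 are coprime, so 1505x + 533y ranges over all of ℤ.
Run the Euclidean algorithm on 1505 and 533: 1505 = 2·533 + 439, 533 = 1·439 + 94, 439 = 4·94 + 63, 94 = 1·63 + 31, 63 = 2·31 + 1, 31 = 31·1 + 0.
Unwinding: 1 = 63 − 2·31 = 63 − 2·(94 − 1·63) = −2·94 + 3·63 = −2·94 + 3·(439 − 4·94) = 3·439 − 14·94 = 3·439 − 14·(533 − 1·439) = −14·533 + 17·439 = −14·533 + 17·(1505 − 2·533) = 17·1505 − 48·533, i.e. 1505·17 + 533·(-48) = 1.
Scaling by 4290 gives the particular solution (x, y) = (72930, -205920).
Shifting by a multiple of (533, −1505) keeps it a solution: x = 72930 − 136·533 = 442, y = -205920 + 136·1505 = -1240.
Indeed 1505·442 + 533·(-1240) = 665210 − 660920 = 4290.

x = 442, y = -1240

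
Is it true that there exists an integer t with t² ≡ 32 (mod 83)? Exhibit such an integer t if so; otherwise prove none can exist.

No, no such integer exists.

83 is prime, so by Euler's criterion 32 is a square mod 83 iff 32^((83−1)/2) = 32^41 ≡ 1 (mod 83).
Squaring successively (mod 83): 32^2 = 1024 ≡ 28; 32^4 ≡ 28² = 784 ≡ 37; 32^8 ≡ 37² = 1369 ≡ 41; 32^16 ≡ 41² = 1681 ≡ 21; 32^32 ≡ 21² = 441 ≡ 26.
Since 41 = 32 + 8 + 1, 32^41 ≡ 26 · 41 · 32; multiplying out mod 83: 26·41 = 1066 ≡ 70, then 70·32 = 2240 ≡ 82. Thus 32^41 ≡ 82 ≡ −1 (mod 83).
By Euler's criterion 32 is a quadratic non-residue mod 83: no t satisfies t² ≡ 32 (mod 83).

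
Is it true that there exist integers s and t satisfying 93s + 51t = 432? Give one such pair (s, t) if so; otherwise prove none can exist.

Every value of 93s + 51t is a multiple of gcd(93, 51) = 3; since 3 ∣ 432, solutions exist.
Dividing through by 3 reduces the equation to 31s + 17t = 144.
Run the Euclidean algorithm on 31 and 17: 31 = 1·17 + 14, 17 = 1·14 + 3, 14 = 4·3 + 2, 3 = 1·2 + 1, 2 = 2·1 + 0.
Back-substituting, 1 = 3 − 1·2 = 3 − (14 − 4·3) = −14 + 5·3 = −14 + 5·(17 − 1·14) = 5·17 − 6·14 = 5·17 − 6·(31 − 1·17) = −6·31 + 11·17; that is, 31·(-6) + 17·11 = 1.
Scaling by 144 gives the particular solution (s, t) = (-864, 1584).
The general solution is s = -864 + 17k, t = 1584 − 31k; taking k = 51 gives the smaller pair s = 3, t = 3.
Indeed 93·3 + 51·3 = 279 + 153 = 432.

s = 3, t = 3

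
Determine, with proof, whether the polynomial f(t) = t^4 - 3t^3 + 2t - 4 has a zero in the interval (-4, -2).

f(-4) = 436 and f(-2) = 32, both positive, so a sign-change argument is unavailable; we show f keeps this sign on the whole interval.
Substitute t = -2 − u, where 0 < u < 2 on the interval. Expanding, f(-2 − u) = u^4 + 11u^3 + 42u^2 + 66u + 32.
All 5 nonzero coefficients of this polynomial in u are positive; hence for u > 0 the value is a sum of positive terms (the constant 32 among them).
So f is strictly positive on (-4, -2); no root exists in the interval.

No such root exists.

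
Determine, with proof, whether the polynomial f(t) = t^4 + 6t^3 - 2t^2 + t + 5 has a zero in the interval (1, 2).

No such root exists.

f(1) = 11 and f(2) = 63, both positive, so a sign-change argument is unavailable; we show f keeps this sign on the whole interval.
Shift to the endpoint 1: with t = 1 + u (0 < u < 1), one computes f(1 + u) = u^4 + 10u^3 + 22u^2 + 19u + 11.
All 5 nonzero coefficients of this polynomial in u are positive; hence for u > 0 the value is a sum of positive terms (the constant 11 among them).
So f is strictly positive on (1, 2); no root exists in the interval.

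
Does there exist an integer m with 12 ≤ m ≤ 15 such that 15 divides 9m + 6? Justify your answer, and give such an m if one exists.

No such integer m in that range exists.

The values of 9m + 6 for m = 12, 13, 14, 15 are 114, 123, 132, 141; reduced mod 15 these are 9, 3, 12, 6.
Since 0 is absent from this list, 15 ∤ 9m + 6 for every m with 12 ≤ m ≤ 15.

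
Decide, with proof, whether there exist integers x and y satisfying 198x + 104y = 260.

Since gcd(198, 104) = 2 and 260 = 2·130, Bézout's identity guarantees a solution.
Dividing through by 2 reduces the equation to 99x + 52y = 130.
Run the Euclidean algorithm on 99 and 52: 99 = 1·52 + 47, 52 = 1·47 + 5, 47 = 9·5 + 2, 5 = 2·2 + 1, 2 = 2·1 + 0.
Unwinding: 1 = 5 − 2·2 = 5 − 2·(47 − 9·5) = −2·47 + 19·5 = −2·47 + 19·(52 − 1·47) = 19·52 − 21·47 = 19·52 − 21·(99 − 1·52) = −21·99 + 40·52, i.e. 99·(-21) + 52·40 = 1.
Multiplying through by 130: x = (-21)·130 = -2730, y = 40·130 = 5200 is a solution.
The general solution is x = -2730 + 52k, y = 5200 − 99k; taking k = 53 gives the smaller pair x = 26, y = -47.
Indeed 198·26 + 104·(-47) = 5148 − 4888 = 260.

x = 26, y = -47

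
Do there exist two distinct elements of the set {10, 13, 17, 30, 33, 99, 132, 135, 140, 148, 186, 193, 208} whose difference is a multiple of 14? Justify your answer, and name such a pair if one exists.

Reduce each element modulo 14: 10↦10, 13↦13, 17↦3, 30↦2, 33↦5, 99↦1, 132↦6, 135↦9, 140↦0, 148↦8, 186↦4, 193↦11, 208↦12.
No residue repeats among the 13 elements, so no pair has difference ≡ 0 (mod 14).

No such pair exists.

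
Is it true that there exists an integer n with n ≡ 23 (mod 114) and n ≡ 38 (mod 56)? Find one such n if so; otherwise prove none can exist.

There is no such integer.

Reduce both congruences modulo 2, which divides 114 and 56: they say n ≡ 23 (mod 2) and n ≡ 38 (mod 2).
However 23 ≡ 1 and 38 ≡ 0 (mod 2), and 1 ≠ 0.
Hence the system has no solution.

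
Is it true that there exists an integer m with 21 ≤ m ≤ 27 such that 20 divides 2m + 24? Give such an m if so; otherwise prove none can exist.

There is no such integer m in that range.

At m = 21, 2·21 + 24 = 66 ≡ 6 (mod 20), and each step in m adds 2, giving residues 6, 8, 10, 12, 14, 16, 18 for m = 21, 22, …, 27.
Since 0 is absent from this list, 20 ∤ 2m + 24 for every m with 21 ≤ m ≤ 27.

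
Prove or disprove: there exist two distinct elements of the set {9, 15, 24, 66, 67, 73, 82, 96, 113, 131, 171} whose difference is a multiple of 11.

Reduce each element modulo 11: 9↦9, 15↦4, 24↦2, 66↦0, 67↦1, 73↦7, 82↦5, 96↦8, 113↦3, 131↦10, 171↦6.
All 11 residues are distinct, so no two elements differ by a multiple of 11.

There is no such pair.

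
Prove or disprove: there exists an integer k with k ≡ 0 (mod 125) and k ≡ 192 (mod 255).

Both moduli are multiples of 5 = gcd(125, 255), so any solution would satisfy k ≡ 0 and k ≡ 192 modulo 5 simultaneously.
These are incompatible: 0 − 192 = -192 is not divisible by 5.
So no integer satisfies both congruences.

There is no such integer.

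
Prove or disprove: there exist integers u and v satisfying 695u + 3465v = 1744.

No such integers exist.

gcd(695, 3465) = 5, so every integer of the form 695u + 3465v is a multiple of 5.
However 1744 leaves remainder 4 on division by 5.
So the equation is unsolvable over ℤ.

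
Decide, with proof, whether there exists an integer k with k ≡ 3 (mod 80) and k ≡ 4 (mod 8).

No, no such integer exists.

gcd(80, 8) = 8. If k ≡ 3 (mod 80) and k ≡ 4 (mod 8), then k ≡ 3 (mod 8) and k ≡ 4 (mod 8).
However 3 ≡ 3 and 4 ≡ 4 (mod 8), and 3 ≠ 4.
Hence the system has no solution.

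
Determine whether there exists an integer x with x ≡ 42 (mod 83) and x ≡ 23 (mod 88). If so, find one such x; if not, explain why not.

x = 3279

Since 83 and 88 share no common factor, CRT says the pair of congruences has a solution (unique mod 7304).
Write x = 42 + 83t and require 42 + 83t ≡ 23 (mod 88), i.e. 83t ≡ 69 (mod 88).
Since 83·35 = 2905 = 33·88 + 1, the inverse of 83 mod 88 is 35.
Multiplying by 35: t ≡ 35·69 = 2415 ≡ 39 (mod 88).
With t = 39: x = 42 + 83·39 = 3279.
Check: 3279 mod 83 = 42, 3279 mod 88 = 23. ✓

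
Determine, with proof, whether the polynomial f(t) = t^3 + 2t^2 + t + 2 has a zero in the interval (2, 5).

f(2) = 20 and f(5) = 182, both positive, so a sign-change argument is unavailable; we show f keeps this sign on the whole interval.
Shift to the endpoint 2: with t = 2 + u (0 < u < 3), one computes f(2 + u) = u^3 + 8u^2 + 21u + 20.
The nonzero coefficients here are all positive, so for u > 0 every term is positive (or zero), and the constant term 20 is strictly positive.
Therefore f(t) > 0 throughout (2, 5), and f has no zero there.

No such root exists.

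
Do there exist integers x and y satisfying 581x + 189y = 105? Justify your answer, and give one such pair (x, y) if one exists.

Since gcd(581, 189) = 7 and 105 = 7·15, Bézout's identity guarantees a solution.
Dividing through by 7 reduces the equation to 83x + 27y = 15.
Run the Euclidean algorithm on 83 and 27: 83 = 3·27 + 2, 27 = 13·2 + 1, 2 = 2·1 + 0.
Working back up the chain: 1 = 27 − 13·2 = 27 − 13·(83 − 3·27) = −13·83 + 40·27. So 83·(-13) + 27·40 = 1.
Multiplying through by 15: x = (-13)·15 = -195, y = 40·15 = 600 is a solution.
Shifting by a multiple of (27, −83) keeps it a solution: x = -195 + 8·27 = 21, y = 600 − 8·83 = -64.
Check: 581·21 + 189·(-64) = 12201 − 12096 = 105. ✓

x = 21, y = -64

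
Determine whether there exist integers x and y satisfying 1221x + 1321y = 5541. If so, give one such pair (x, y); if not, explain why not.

x = 222, y = -201

1221 and 1321 are coprime, so 1221x + 1321y ranges over all of ℤ.
Dividing repeatedly: 1321 = 1·1221 + 100, 1221 = 12·100 + 21, 100 = 4·21 + 16, 21 = 1·16 + 5, 16 = 3·5 + 1, 5 = 5·1 + 0.
Unwinding: 1 = 16 − 3·5 = 16 − 3·(21 − 1·16) = −3·21 + 4·16 = −3·21 + 4·(100 − 4·21) = 4·100 − 19·21 = 4·100 − 19·(1221 − 12·100) = −19·1221 + 232·100 = −19·1221 + 232·(1321 − 1·1221) = 232·1321 − 251·1221, i.e. 1221·(-251) + 1321·232 = 1.
Times 5541: 1221·(-1390791) + 1321·1285512 = 5541, so (-1390791, 1285512) solves it.
Adding 1053·1321 to x and subtracting 1053·1221 from y gives the tidier solution (222, -201).
Check: 1221·222 + 1321·(-201) = 271062 − 265521 = 5541. ✓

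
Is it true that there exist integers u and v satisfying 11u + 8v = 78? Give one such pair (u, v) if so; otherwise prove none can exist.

Since gcd(11, 8) = 1, every integer is an integer combination of 11 and 8.
Euclidean algorithm: 11 = 1·8 + 3, 8 = 2·3 + 2, 3 = 1·2 + 1, 2 = 2·1 + 0.
Back-substituting, 1 = 3 − 1·2 = 3 − (8 − 2·3) = −8 + 3·3 = −8 + 3·(11 − 1·8) = 3·11 − 4·8; that is, 11·3 + 8·(-4) = 1.
Scaling by 78 gives the particular solution (u, v) = (234, -312).
Subtracting 29·8 from u and adding 29·11 to v gives the tidier solution (2, 7).
Indeed 11·2 + 8·7 = 22 + 56 = 78.

u = 2, v = 7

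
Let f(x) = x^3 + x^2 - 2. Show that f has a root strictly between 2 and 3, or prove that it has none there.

No.

The endpoint values f(2) = 10 and f(3) = 34 are both positive. Claim: f(x) > 0 for every x in (2, 3).
Shift to the endpoint 2: with x = 2 + u (0 < u < 1), one computes f(2 + u) = u^3 + 7u^2 + 16u + 10.
All 4 nonzero coefficients of this polynomial in u are positive; hence for u > 0 the value is a sum of positive terms (the constant 10 among them).
So f is strictly positive on (2, 3); no root exists in the interval.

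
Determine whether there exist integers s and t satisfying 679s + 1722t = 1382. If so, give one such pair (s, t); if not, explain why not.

No such integers exist.

Both 679 and 1722 are divisible by gcd(679, 1722) = 7, hence so is any combination 679s + 1722t.
But 1382 = 7·197 + 3, so 7 ∤ 1382.
Therefore 679s + 1722t = 1382 has no solution in integers.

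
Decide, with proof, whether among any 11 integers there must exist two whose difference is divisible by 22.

No, the set {79, 80, 81, 82, 83, 84, 85, 86, 87, 88, 89} is a counterexample.

Take the 11 consecutive integers 79, 80, …, 89: their residues mod 22 are all distinct because 11 ≤ 22.
The differences between them range over 1, …, 10, none of which is divisible by 22.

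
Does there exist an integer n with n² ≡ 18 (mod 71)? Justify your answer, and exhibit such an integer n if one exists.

n = 36

n = 36 works: 36² = 1296, and 1296 − 18 = 1278 = 18·71.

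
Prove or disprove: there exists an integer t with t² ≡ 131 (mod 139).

Take t = 100. Then 100² = 10000 = 71·139 + 131, so 100² ≡ 131 (mod 139).

t = 100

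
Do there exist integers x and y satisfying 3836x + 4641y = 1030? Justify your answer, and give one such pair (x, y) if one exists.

Any value of 3836x + 4641y is a multiple of gcd(3836, 4641) = 7.
But 1030 = 7·147 + 1, so 7 ∤ 1030.
Therefore 3836x + 4641y = 1030 has no solution in integers.

There are no such integers.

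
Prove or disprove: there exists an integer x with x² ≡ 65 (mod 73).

Take x = 24. Then 24² = 576 = 7·73 + 65, so 24² ≡ 65 (mod 73).

x = 24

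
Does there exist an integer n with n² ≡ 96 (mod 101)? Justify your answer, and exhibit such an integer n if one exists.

Take n = 55. Then 55² = 3025 = 29·101 + 96, so 55² ≡ 96 (mod 101).

n = 55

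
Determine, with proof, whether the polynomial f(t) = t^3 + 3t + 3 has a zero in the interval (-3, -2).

f(-3) = -33 and f(-2) = -11, both negative.
The derivative f'(t) = 3t^2 + 3 is a quadratic with discriminant 0² − 4·3·3 = -36 < 0; it never vanishes, so it is always positive (sign of the leading coefficient).
So f is strictly increasing; between -3 and -2 its values lie between f(-3) = -33 and f(-2) = -11, all negative. Therefore f has no root in (-3, -2).

f has no root in that interval.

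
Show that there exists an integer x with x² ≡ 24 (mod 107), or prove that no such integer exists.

Apply Euler's criterion with the prime 107: 24 is a quadratic residue iff 24^53 ≡ 1 (mod 107), and a non-residue iff it is ≡ −1.
Squaring successively (mod 107): 24^2 = 576 ≡ 41; 24^4 ≡ 41² = 1681 ≡ 76; 24^8 ≡ 76² = 5776 ≡ 105; 24^16 ≡ 105² = 11025 ≡ 4; 24^32 ≡ 4² = 16 ≡ 16.
Since 53 = 32 + 16 + 4 + 1, 24^53 ≡ 16 · 4 · 76 · 24; multiplying out mod 107: 16·4 = 64 ≡ 64, then 64·76 = 4864 ≡ 49, then 49·24 = 1176 ≡ 106. Thus 24^53 ≡ 106 ≡ −1 (mod 107).
The value −1 means 24 is a non-residue modulo 107, so x² ≡ 24 (mod 107) is impossible.

There is no such integer.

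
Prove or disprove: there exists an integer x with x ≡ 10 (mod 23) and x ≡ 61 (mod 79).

gcd(23, 79) = 1, so the Chinese Remainder Theorem guarantees exactly one residue class mod 1817 satisfying both.
Write x = 10 + 23t and require 10 + 23t ≡ 61 (mod 79), i.e. 23t ≡ 51 (mod 79).
Note 23·55 = 1265 ≡ 1 (mod 79) (as 1265 − 1 = 16·79), so 23⁻¹ ≡ 55.
Therefore t ≡ 55·51 = 2805 ≡ 40 (mod 79).
With t = 40: x = 10 + 23·40 = 930.
Verify: 930 = 40·23 + 10 and 930 = 11·79 + 61. ✓

x = 930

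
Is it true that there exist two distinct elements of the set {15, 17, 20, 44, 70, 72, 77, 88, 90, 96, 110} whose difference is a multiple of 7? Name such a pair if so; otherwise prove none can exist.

Both 20 and 90 leave remainder 6 on division by 7; their difference 70 = 10·7 is a multiple of 7.

The pair (20, 90) works.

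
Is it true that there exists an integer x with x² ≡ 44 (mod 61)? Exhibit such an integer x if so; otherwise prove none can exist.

61 is prime, so by Euler's criterion 44 is a square mod 61 iff 44^((61−1)/2) = 44^30 ≡ 1 (mod 61).
Squaring successively (mod 61): 44^2 = 1936 ≡ 45; 44^4 ≡ 45² = 2025 ≡ 12; 44^8 ≡ 12² = 144 ≡ 22; 44^16 ≡ 22² = 484 ≡ 57.
Since 30 = 16 + 8 + 4 + 2, 44^30 ≡ 57 · 22 · 12 · 45; multiplying out mod 61: 57·22 = 1254 ≡ 34, then 34·12 = 408 ≡ 42, then 42·45 = 1890 ≡ 60. Thus 44^30 ≡ 60 ≡ −1 (mod 61).
By Euler's criterion 44 is a quadratic non-residue mod 61: no x satisfies x² ≡ 44 (mod 61).

No such integer exists.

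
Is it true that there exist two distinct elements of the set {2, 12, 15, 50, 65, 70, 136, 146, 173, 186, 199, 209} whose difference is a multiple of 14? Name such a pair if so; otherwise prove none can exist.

No such pair exists.

Residues mod 14: 2↦2, 12↦12, 15↦1, 50↦8, 65↦9, 70↦0, 136↦10, 146↦6, 173↦5, 186↦4, 199↦3, 209↦13.
All 12 residues are distinct, so no two elements differ by a multiple of 14.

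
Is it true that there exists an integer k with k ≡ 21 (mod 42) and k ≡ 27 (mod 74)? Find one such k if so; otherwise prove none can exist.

The moduli are not coprime: gcd(42, 74) = 2. Compatibility requires 2 ∣ (27 − 21) = 6, which holds, so solutions exist.
Put k = 21 + 42t, so we need 42t ≡ 6 (mod 74), equivalently (divide by 2) 21t ≡ 3 (mod 37).
Invert 21 mod 37 by the Euclidean algorithm: 37 = 1·21 + 16, 21 = 1·16 + 5, 16 = 3·5 + 1, 5 = 5·1 + 0; back-substituting, 1 = 16 − 3·5 = 16 − 3·(21 − 1·16) = −3·21 + 4·16 = −3·21 + 4·(37 − 1·21) = 4·37 − 7·21. Hence 21·(-7) ≡ 1, so 21⁻¹ ≡ -7 ≡ 30 (mod 37).
Multiplying by 30: t ≡ 30·3 = 90 ≡ 16 (mod 37).
Then k = 21 + 42·16 = 693.
Verify: 693 = 16·42 + 21 and 693 = 9·74 + 27. ✓

k = 693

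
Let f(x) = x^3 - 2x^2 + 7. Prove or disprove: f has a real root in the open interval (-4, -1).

Such a root exists.

f(-4) = -89 and f(-1) = 4, which have opposite signs.
Since f is a polynomial it is continuous on [-4, -1].
By the Intermediate Value Theorem f must vanish at some point of (-4, -1).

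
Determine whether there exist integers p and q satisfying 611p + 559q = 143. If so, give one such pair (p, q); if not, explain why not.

Since gcd(611, 559) = 13 and 143 = 13·11, Bézout's identity guarantees a solution.
Dividing through by 13 reduces the equation to 47p + 43q = 11.
Run the Euclidean algorithm on 47 and 43: 47 = 1·43 + 4, 43 = 10·4 + 3, 4 = 1·3 + 1, 3 = 3·1 + 0.
Unwinding: 1 = 4 − 1·3 = 4 − (43 − 10·4) = −43 + 11·4 = −43 + 11·(47 − 1·43) = 11·47 − 12·43, i.e. 47·11 + 43·(-12) = 1.
Multiplying through by 11: p = 11·11 = 121, q = (-12)·11 = -132 is a solution.
Shifting by a multiple of (43, −47) keeps it a solution: p = 121 − 2·43 = 35, q = -132 + 2·47 = -38.
Check: 611·35 + 559·(-38) = 21385 − 21242 = 143. ✓

p = 35, q = -38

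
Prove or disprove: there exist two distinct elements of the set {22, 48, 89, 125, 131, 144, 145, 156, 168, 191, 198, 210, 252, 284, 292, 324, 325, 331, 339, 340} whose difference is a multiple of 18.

Reduce each element mod 18: 22↦4, 48↦12, 89↦17, 125↦17, 131↦5, 144↦0, 145↦1, 156↦12, 168↦6, 191↦11, 198↦0, 210↦12, 252↦0, 284↦14, 292↦4, 324↦0, 325↦1, 331↦7, 339↦15, 340↦16. The residue 4 repeats (at 22 and 292), and 292 − 22 = 270 = 15·18.

The pair (22, 292) works.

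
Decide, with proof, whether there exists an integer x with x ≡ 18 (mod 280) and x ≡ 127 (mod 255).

gcd(280, 255) = 5. If x ≡ 18 (mod 280) and x ≡ 127 (mod 255), then x ≡ 18 (mod 5) and x ≡ 127 (mod 5).
However 18 ≡ 3 and 127 ≡ 2 (mod 5), and 3 ≠ 2.
Therefore no such x exists.

No, no such integer exists.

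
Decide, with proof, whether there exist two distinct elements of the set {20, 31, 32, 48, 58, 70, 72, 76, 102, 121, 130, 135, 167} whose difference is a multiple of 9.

Reduce each element mod 9: 20↦2, 31↦4, 32↦5, 48↦3, 58↦4, 70↦7, 72↦0, 76↦4, 102↦3, 121↦4, 130↦4, 135↦0, 167↦5. The residue 4 repeats (at 31 and 58), and 58 − 31 = 27 = 3·9.

31 and 58 are such a pair.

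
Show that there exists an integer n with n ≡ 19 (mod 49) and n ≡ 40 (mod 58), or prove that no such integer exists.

Since 49 and 58 share no common factor, CRT says the pair of congruences has a solution (unique mod 2842).
Write n = 19 + 49t and require 19 + 49t ≡ 40 (mod 58), i.e. 49t ≡ 21 (mod 58).
Since 49·45 = 2205 = 38·58 + 1, the inverse of 49 mod 58 is 45.
Therefore t ≡ 45·21 = 945 ≡ 17 (mod 58).
With t = 17: n = 19 + 49·17 = 852.
Check: 852 mod 49 = 19, 852 mod 58 = 40. ✓

n = 852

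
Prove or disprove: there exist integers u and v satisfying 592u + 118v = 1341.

There are no such integers.

Any value of 592u + 118v is a multiple of gcd(592, 118) = 2.
But 1341 is not a multiple of 2 (it leaves remainder 1).
So the equation is unsolvable over ℤ.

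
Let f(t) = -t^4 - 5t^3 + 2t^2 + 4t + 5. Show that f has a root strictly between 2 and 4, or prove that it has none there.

f has no root in that interval.

f(2) = -35 and f(4) = -523, both negative, so a sign-change argument is unavailable; we show f keeps this sign on the whole interval.
Shift to the endpoint 2: with t = 2 + u (0 < u < 2), one computes f(2 + u) = -u^4 - 13u^3 - 52u^2 - 80u - 35.
The nonzero coefficients here are all negative, so for u > 0 every term is negative (or zero), and the constant term -35 is strictly negative.
Therefore f(t) < 0 throughout (2, 4), and f has no zero there.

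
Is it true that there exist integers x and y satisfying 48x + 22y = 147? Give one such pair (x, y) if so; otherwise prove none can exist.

No, no such integers exist.

gcd(48, 22) = 2, so every integer of the form 48x + 22y is a multiple of 2.
However 147 leaves remainder 1 on division by 2.
Hence no integers x, y satisfy the equation.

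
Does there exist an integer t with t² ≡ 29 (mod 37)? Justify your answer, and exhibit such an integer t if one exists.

37 is prime, so by Euler's criterion 29 is a square mod 37 iff 29^((37−1)/2) = 29^18 ≡ 1 (mod 37).
Repeated squaring mod 37: 29^2 = 841 ≡ 27; 29^4 ≡ 27² = 729 ≡ 26; 29^8 ≡ 26² = 676 ≡ 10; 29^16 ≡ 10² = 100 ≡ 26.
Since 18 = 16 + 2, 29^18 ≡ 26 · 27; multiplying out mod 37: 26·27 = 702 ≡ 36. Thus 29^18 ≡ 36 ≡ −1 (mod 37).
By Euler's criterion 29 is a quadratic non-residue mod 37: no t satisfies t² ≡ 29 (mod 37).

No such integer exists.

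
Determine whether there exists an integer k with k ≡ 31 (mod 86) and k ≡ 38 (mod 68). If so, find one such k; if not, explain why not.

Both moduli are multiples of 2 = gcd(86, 68), so any solution would satisfy k ≡ 31 and k ≡ 38 modulo 2 simultaneously.
However 31 ≡ 1 and 38 ≡ 0 (mod 2), and 1 ≠ 0.
Therefore no such k exists.

There is no such integer.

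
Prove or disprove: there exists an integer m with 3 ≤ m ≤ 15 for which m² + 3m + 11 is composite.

m = 9

At m = 9: 9² + 3·9 + 11 = 119 = 7·17, which is composite.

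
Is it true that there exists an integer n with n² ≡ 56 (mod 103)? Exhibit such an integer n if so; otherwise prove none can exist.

n = 46

n = 46 works: 46² = 2116, and 2116 − 56 = 2060 = 20·103.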